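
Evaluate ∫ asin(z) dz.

z*asin(z) + sqrt(-z**2 + 1) + C

Use integration by parts with u = arcsin(z), dv = dz.
Then du = 1/sqrt(-z**2 + 1) dz.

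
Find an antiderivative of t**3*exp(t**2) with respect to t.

Let u = t², du = 2t dt; rewrite as (1/2)∫ u^1·exp(1u) du.
Now integrate by parts 1 time.

(t**2 - 1)*exp(t**2)/2 + C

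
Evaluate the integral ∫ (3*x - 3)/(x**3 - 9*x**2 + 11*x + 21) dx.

9*log(x - 7)/16 - 3*log(x - 3)/8 - 3*log(x + 1)/16 + C

Factor the denominator: (x - 7)*(x - 3)*(x + 1).
Partial-fraction decomposition: -3/(16*(x + 1)) - 3/(8*(x - 3)) + 9/(16*(x - 7)).
Integrate each term: A/(x−a) contributes A·log|x−a|.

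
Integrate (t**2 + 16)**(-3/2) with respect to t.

Substitute t = 4·tan(θ), so dt = 4·sec(θ)^2 dθ and the radical becomes sqrt(t**2 + 16) = 4·sec(θ) by the Pythagorean identity.
Integrate the resulting trig expression in θ, then back-substitute tan(θ) = t/4, sec(θ) = sqrt(t**2 + 16)/4 (absorbing any constant into C).

t/(16*sqrt(t**2 + 16)) + C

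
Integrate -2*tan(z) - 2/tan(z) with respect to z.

-2*log(tan(z)) + C

Let u = tan(z), so du = (tan(z)**2 + 1) dz.
Rewriting, the integral becomes -2·∫ 1/u du = -2·log(u).
Substituting back, u = tan(z).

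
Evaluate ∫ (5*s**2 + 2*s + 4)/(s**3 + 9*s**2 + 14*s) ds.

Factor the denominator: s*(s + 2)*(s + 7).
Partial-fraction decomposition: 47/(7*(s + 7)) - 2/(s + 2) + 2/(7*s).
Integrate each term: A/(s−a) contributes A·log|s−a|.

2*log(s)/7 - 2*log(s + 2) + 47*log(s + 7)/7 + C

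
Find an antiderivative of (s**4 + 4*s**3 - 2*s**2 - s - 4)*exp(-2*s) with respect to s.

(-s**4 - 6*s**3 - 7*s**2 - 6*s + 1)*exp(-2*s)/2 + C

Use integration by parts with u = s**4 + 4*s**3 - 2*s**2 - s - 4, dv = exp(-2*s) ds, so v = -exp(-2*s)/2.
Apply parts 4 times (tabular method): alternate signs, differentiate u down to 0, integrate dv up.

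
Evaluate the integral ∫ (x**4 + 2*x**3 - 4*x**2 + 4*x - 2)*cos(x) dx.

Use integration by parts with u = x**4 + 2*x**3 - 4*x**2 + 4*x - 2, dv = cos(x) dx, so v = sin(x).
Apply parts 4 times (tabular method): alternate signs, differentiate u down to 0, integrate dv up.

x**4*sin(x) + 2*x**3*sin(x) + 4*x**3*cos(x) - 16*x**2*sin(x) + 6*x**2*cos(x) - 8*x*sin(x) - 32*x*cos(x) + 30*sin(x) - 8*cos(x) + C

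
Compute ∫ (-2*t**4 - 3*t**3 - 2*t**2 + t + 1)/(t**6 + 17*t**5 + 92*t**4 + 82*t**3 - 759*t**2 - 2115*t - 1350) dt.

-257*log(t - 3)/13824 + log(t + 1)/640 - 101*log(t + 3)/144 - 7297*log(t + 5)/512 + 2021*log(t + 6)/135 - 929/(64*t + 320) + C

Factor the denominator: (t - 3)*(t + 1)*(t + 3)*(t + 5)**2*(t + 6).
Partial-fraction decomposition: 2021/(135*(t + 6)) - 7297/(512*(t + 5)) + 929/(64*(t + 5)**2) - 101/(144*(t + 3)) + 1/(640*(t + 1)) - 257/(13824*(t - 3)).
Integrate each term; A/(t−a) gives A·log|t−a|; A/(t−a)² gives −A/(t−a).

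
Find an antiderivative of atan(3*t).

Use integration by parts with u = arctan(3*t), dv = dt.
Then du = 3/(9*t**2 + 1) dt.

t*atan(3*t) - log(9*t**2 + 1)/6 + C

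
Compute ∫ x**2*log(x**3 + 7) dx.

Let u = x**3 + 7, so du = (3*x**2) dx.
The integral becomes (1/3)·∫ log(u) du; integrate by parts with u′=log(u), dv′=du.

x**3*log(x**3 + 7)/3 - x**3/3 + 7*log(x**3 + 7)/3 + C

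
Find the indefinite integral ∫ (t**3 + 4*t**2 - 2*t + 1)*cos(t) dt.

t**3*sin(t) + 4*t**2*sin(t) + 3*t**2*cos(t) - 8*t*sin(t) + 8*t*cos(t) - 7*sin(t) - 8*cos(t) + C

Use integration by parts with u = t**3 + 4*t**2 - 2*t + 1, dv = cos(t) dt, so v = sin(t).
Apply parts 3 times (tabular method): alternate signs, differentiate u down to 0, integrate dv up.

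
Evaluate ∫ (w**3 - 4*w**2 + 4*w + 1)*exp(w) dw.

(w**3 - 7*w**2 + 18*w - 17)*exp(w) + C

Use integration by parts with u = w**3 - 4*w**2 + 4*w + 1, dv = exp(w) dw, so v = exp(w).
Apply parts 3 times (tabular method): alternate signs, differentiate u down to 0, integrate dv up.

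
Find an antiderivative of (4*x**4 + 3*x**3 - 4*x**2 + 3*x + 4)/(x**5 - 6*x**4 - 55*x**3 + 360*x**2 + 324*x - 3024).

Factor the denominator: (x - 6)**2*(x - 4)*(x + 3)*(x + 7).
Partial-fraction decomposition: 4181/(3718*(x + 7)) - 101/(1134*(x + 3)) + 292/(77*(x - 4)) - 11330/(13689*(x - 6)) + 2855/(117*(x - 6)**2).
Integrate each term; A/(x−a) gives A·log|x−a|; A/(x−a)² gives −A/(x−a).

-11330*log(x - 6)/13689 + 292*log(x - 4)/77 - 101*log(x + 3)/1134 + 4181*log(x + 7)/3718 - 2855/(117*x - 702) + C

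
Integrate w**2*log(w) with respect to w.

w**3*log(w)/3 - w**3/9 + C

Use integration by parts with u = log(w), dv = w**2 dw.
Then du = 1/w dw and v = w**3/3.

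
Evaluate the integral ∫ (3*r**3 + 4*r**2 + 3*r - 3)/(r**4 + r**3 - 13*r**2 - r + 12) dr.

123*log(r - 3)/56 - 7*log(r - 1)/20 - 5*log(r + 1)/24 + 143*log(r + 4)/105 + C

Factor the denominator: (r - 3)*(r - 1)*(r + 1)*(r + 4).
Partial-fraction decomposition: 143/(105*(r + 4)) - 5/(24*(r + 1)) - 7/(20*(r - 1)) + 123/(56*(r - 3)).
Integrate each term: A/(r−a) contributes A·log|r−a|.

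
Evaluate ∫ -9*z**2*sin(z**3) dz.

Let u = z**3, so du = (3*z**2) dz.
Rewriting, the integral becomes -3·∫ sin(u) du = -3·-cos(u).
Substituting back, u = z**3.

3*cos(z**3) + C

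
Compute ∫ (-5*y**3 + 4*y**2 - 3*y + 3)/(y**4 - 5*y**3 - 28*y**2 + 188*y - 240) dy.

-179*log(y - 5)/11 + 53*log(y - 4)/4 - 9*log(y - 2)/16 - 249*log(y + 6)/176 + C

Factor the denominator: (y - 5)*(y - 4)*(y - 2)*(y + 6).
Partial-fraction decomposition: -249/(176*(y + 6)) - 9/(16*(y - 2)) + 53/(4*(y - 4)) - 179/(11*(y - 5)).
Integrate each term: A/(y−a) contributes A·log|y−a|.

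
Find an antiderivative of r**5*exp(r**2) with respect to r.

Let u = r², du = 2r dr; rewrite as (1/2)∫ u^2·exp(1u) du.
Now integrate by parts 2 times.

(r**4 - 2*r**2 + 2)*exp(r**2)/2 + C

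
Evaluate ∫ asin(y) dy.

Use integration by parts with u = arcsin(y), dv = dy.
Then du = 1/sqrt(-y**2 + 1) dy.

y*asin(y) + sqrt(-y**2 + 1) + C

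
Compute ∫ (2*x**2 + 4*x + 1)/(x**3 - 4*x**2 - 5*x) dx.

Factor the denominator: x*(x - 5)*(x + 1).
Partial-fraction decomposition: -1/(6*(x + 1)) + 71/(30*(x - 5)) - 1/(5*x).
Integrate each term: A/(x−a) contributes A·log|x−a|.

-log(x)/5 + 71*log(x - 5)/30 - log(x + 1)/6 + C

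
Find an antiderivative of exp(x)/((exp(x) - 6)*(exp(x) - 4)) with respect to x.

Let u = e^x, du = e^x dx.
The integral becomes ∫ du/((u-6)(u-4)); decompose into partial fractions.

log(exp(x) - 6)/2 - log(exp(x) - 4)/2 + C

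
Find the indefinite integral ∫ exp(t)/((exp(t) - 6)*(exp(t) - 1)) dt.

log(exp(t) - 6)/5 - log(exp(t) - 1)/5 + C

Let u = e^t, du = e^t dt.
The integral becomes ∫ du/((u-1)(u-6)); decompose into partial fractions.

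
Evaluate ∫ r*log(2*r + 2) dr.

r**2*log(2*r + 2)/2 - r**2/4 + r/2 - log(r + 1)/2 + C

Use integration by parts with u = log(2*r + 2), dv = r dr.
Then du = 2/(2*r + 2) dr and v = r**2/2.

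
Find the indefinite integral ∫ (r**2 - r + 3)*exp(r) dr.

(r**2 - 3*r + 6)*exp(r) + C

Use integration by parts with u = r**2 - r + 3, dv = exp(r) dr, so v = exp(r).
Apply parts 2 times (tabular method): alternate signs, differentiate u down to 0, integrate dv up.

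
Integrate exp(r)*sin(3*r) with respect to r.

exp(r)*sin(3*r)/10 - 3*exp(r)*cos(3*r)/10 + C

Let I denote the integral. Integrate by parts with u = sin(3*r), dv = exp(r) dr, so v = exp(r): I = exp(r)*sin(3*r) − 3·∫ exp(r)*cos(3*r) dr.
Apply parts again with u = cos(3*r), dv = exp(r) dr: ∫ exp(r)*cos(3*r) dr = exp(r)*cos(3*r) + 3·I. Substituting back brings back I: I = exp(r)*sin(3*r) - 3*exp(r)*cos(3*r) − 9·I.
Solving for I: (1 + 9)·I equals the remaining terms, so I = (1/10)·(exp(r)*sin(3*r) - 3*exp(r)*cos(3*r)).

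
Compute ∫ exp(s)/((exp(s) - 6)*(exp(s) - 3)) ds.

log(exp(s) - 6)/3 - log(exp(s) - 3)/3 + C

Let u = e^s, du = e^s ds.
The integral becomes ∫ du/((u-6)(u-3)); decompose into partial fractions.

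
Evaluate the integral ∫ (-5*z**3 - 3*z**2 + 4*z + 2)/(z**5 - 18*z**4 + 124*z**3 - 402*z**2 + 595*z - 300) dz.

1571*log(z - 5)/16 - 350*log(z - 4)/3 + 37*log(z - 3)/2 - log(z - 1)/48 + 339/(4*z - 20) + C

Factor the denominator: (z - 5)**2*(z - 4)*(z - 3)*(z - 1).
Partial-fraction decomposition: -1/(48*(z - 1)) + 37/(2*(z - 3)) - 350/(3*(z - 4)) + 1571/(16*(z - 5)) - 339/(4*(z - 5)**2).
Integrate each term; A/(z−a) gives A·log|z−a|; A/(z−a)² gives −A/(z−a).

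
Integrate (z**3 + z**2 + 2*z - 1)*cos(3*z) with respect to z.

z**3*sin(3*z)/3 + z**2*sin(3*z)/3 + z**2*cos(3*z)/3 + 4*z*sin(3*z)/9 + 2*z*cos(3*z)/9 - 11*sin(3*z)/27 + 4*cos(3*z)/27 + C

Use integration by parts with u = z**3 + z**2 + 2*z - 1, dv = cos(3*z) dz, so v = sin(3*z)/3.
Apply parts 3 times (tabular method): alternate signs, differentiate u down to 0, integrate dv up.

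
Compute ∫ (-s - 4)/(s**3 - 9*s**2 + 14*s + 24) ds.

Factor the denominator: (s - 6)*(s - 4)*(s + 1).
Partial-fraction decomposition: -3/(35*(s + 1)) + 4/(5*(s - 4)) - 5/(7*(s - 6)).
Integrate each term: A/(s−a) contributes A·log|s−a|.

-5*log(s - 6)/7 + 4*log(s - 4)/5 - 3*log(s + 1)/35 + C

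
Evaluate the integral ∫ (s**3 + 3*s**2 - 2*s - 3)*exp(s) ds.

Use integration by parts with u = s**3 + 3*s**2 - 2*s - 3, dv = exp(s) ds, so v = exp(s).
Apply parts 3 times (tabular method): alternate signs, differentiate u down to 0, integrate dv up.

(s**3 - 2*s - 1)*exp(s) + C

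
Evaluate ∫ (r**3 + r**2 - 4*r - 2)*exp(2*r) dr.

Use integration by parts with u = r**3 + r**2 - 4*r - 2, dv = exp(2*r) dr, so v = exp(2*r)/2.
Apply parts 3 times (tabular method): alternate signs, differentiate u down to 0, integrate dv up.

(4*r**3 - 2*r**2 - 14*r - 1)*exp(2*r)/8 + C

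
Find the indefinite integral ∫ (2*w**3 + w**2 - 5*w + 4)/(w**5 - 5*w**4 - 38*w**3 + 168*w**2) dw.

Factor the denominator: w**2*(w - 7)*(w - 4)*(w + 6).
Partial-fraction decomposition: -181/(2340*(w + 6)) - 4/(15*(w - 4)) + 704/(1911*(w - 7)) - 43/(1764*w) + 1/(42*w**2).
Integrate each term; A/(w−a) gives A·log|w−a|; A/(w−a)² gives −A/(w−a).

-43*log(w)/1764 + 704*log(w - 7)/1911 - 4*log(w - 4)/15 - 181*log(w + 6)/2340 - 1/(42*w) + C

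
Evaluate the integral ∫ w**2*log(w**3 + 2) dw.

Let u = w**3 + 2, so du = (3*w**2) dw.
The integral becomes (1/3)·∫ log(u) du; integrate by parts with u′=log(u), dv′=du.

w**3*log(w**3 + 2)/3 - w**3/3 + 2*log(w**3 + 2)/3 + C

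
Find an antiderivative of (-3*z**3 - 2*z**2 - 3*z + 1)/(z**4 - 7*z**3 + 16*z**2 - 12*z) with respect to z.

Factor the denominator: z*(z - 3)*(z - 2)**2.
Partial-fraction decomposition: 131/(4*(z - 2)) + 37/(2*(z - 2)**2) - 107/(3*(z - 3)) - 1/(12*z).
Integrate each term; A/(z−a) gives A·log|z−a|; A/(z−a)² gives −A/(z−a).

-log(z)/12 - 107*log(z - 3)/3 + 131*log(z - 2)/4 - 37/(2*z - 4) + C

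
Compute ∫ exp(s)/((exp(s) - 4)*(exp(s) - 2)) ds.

Let u = e^s, du = e^s ds.
The integral becomes ∫ du/((u-4)(u-2)); decompose into partial fractions.

log(exp(s) - 4)/2 - log(exp(s) - 2)/2 + C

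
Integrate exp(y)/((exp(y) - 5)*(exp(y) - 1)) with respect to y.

log(exp(y) - 5)/4 - log(exp(y) - 1)/4 + C

Let u = e^y, du = e^y dy.
The integral becomes ∫ du/((u-5)(u-1)); decompose into partial fractions.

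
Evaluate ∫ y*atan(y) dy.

Use integration by parts with u = arctan(y), dv = y dy.
Then du = 1/(y**2 + 1) dy.

y**2*atan(y)/2 - y/2 + atan(y)/2 + C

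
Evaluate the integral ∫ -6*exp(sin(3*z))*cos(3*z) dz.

-2*exp(sin(3*z)) + C

Let u = sin(3*z), so du = (3*cos(3*z)) dz.
Rewriting, the integral becomes -2·∫ e^u du = -2·e^u.
Substituting back, u = sin(3*z).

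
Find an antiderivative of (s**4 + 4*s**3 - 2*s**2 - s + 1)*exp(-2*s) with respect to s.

(-s**4 - 6*s**3 - 7*s**2 - 6*s - 4)*exp(-2*s)/2 + C

Use integration by parts with u = s**4 + 4*s**3 - 2*s**2 - s + 1, dv = exp(-2*s) ds, so v = -exp(-2*s)/2.
Apply parts 4 times (tabular method): alternate signs, differentiate u down to 0, integrate dv up.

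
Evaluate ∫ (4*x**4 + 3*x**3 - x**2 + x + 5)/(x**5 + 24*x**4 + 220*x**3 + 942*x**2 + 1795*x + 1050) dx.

log(x + 1)/120 + 4389*log(x + 5)/8 - 4499*log(x + 6)/5 + 2131*log(x + 7)/6 + 525/(2*x + 10) + C

Factor the denominator: (x + 1)*(x + 5)**2*(x + 6)*(x + 7).
Partial-fraction decomposition: 2131/(6*(x + 7)) - 4499/(5*(x + 6)) + 4389/(8*(x + 5)) - 525/(2*(x + 5)**2) + 1/(120*(x + 1)).
Integrate each term; A/(x−a) gives A·log|x−a|; A/(x−a)² gives −A/(x−a).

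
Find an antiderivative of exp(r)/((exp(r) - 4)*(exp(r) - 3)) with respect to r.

log(exp(r) - 4) - log(exp(r) - 3) + C

Let u = e^r, du = e^r dr.
The integral becomes ∫ du/((u-3)(u-4)); decompose into partial fractions.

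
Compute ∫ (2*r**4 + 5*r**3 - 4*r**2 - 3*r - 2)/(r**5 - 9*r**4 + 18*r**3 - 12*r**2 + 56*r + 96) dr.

Factor the denominator: (r - 6)*(r - 4)*(r + 1)*(r**2 + 4).
Partial-fraction decomposition: -23*(r - 1)/(50*(r**2 + 4)) - 6/(175*(r + 1)) - 377/(100*(r - 4)) + 877/(140*(r - 6)).
Integrate each term; A/(r−a) gives A·log|r−a|; the (Br+D)/(r²+p²) term gives a log and an atan.

877*log(r - 6)/140 - 377*log(r - 4)/100 - 6*log(r + 1)/175 - 23*log(r**2 + 4)/100 + 23*atan(r/2)/100 + C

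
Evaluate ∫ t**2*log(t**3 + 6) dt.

t**3*log(t**3 + 6)/3 - t**3/3 + 2*log(t**3 + 6) + C

Let u = t**3 + 6, so du = (3*t**2) dt.
The integral becomes (1/3)·∫ log(u) du; integrate by parts with u′=log(u), dv′=du.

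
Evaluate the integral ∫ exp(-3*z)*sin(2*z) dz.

Let I denote the integral. Integrate by parts with u = sin(2*z), dv = exp(-3*z) dz, so v = -exp(-3*z)/3: I = -exp(-3*z)*sin(2*z)/3 + (2/3)·∫ exp(-3*z)*cos(2*z) dz.
Apply parts again with u = cos(2*z), dv = exp(-3*z) dz: ∫ exp(-3*z)*cos(2*z) dz = -exp(-3*z)*cos(2*z)/3 − (2/3)·I. Substituting back brings back I: I = -exp(-3*z)*sin(2*z)/3 - 2*exp(-3*z)*cos(2*z)/9 − (4/9)·I.
Solving for I: (1 + 4/9)·I equals the remaining terms, so I = (9/13)·(-exp(-3*z)*sin(2*z)/3 - 2*exp(-3*z)*cos(2*z)/9).

-3*exp(-3*z)*sin(2*z)/13 - 2*exp(-3*z)*cos(2*z)/13 + C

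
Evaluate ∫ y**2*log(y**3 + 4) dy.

Let u = y**3 + 4, so du = (3*y**2) dy.
The integral becomes (1/3)·∫ log(u) du; integrate by parts with u′=log(u), dv′=du.

y**3*log(y**3 + 4)/3 - y**3/3 + 4*log(y**3 + 4)/3 + C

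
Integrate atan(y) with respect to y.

Use integration by parts with u = arctan(y), dv = dy.
Then du = 1/(y**2 + 1) dy.

y*atan(y) - log(y**2 + 1)/2 + C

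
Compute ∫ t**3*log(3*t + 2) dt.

Use integration by parts with u = log(3*t + 2), dv = t**3 dt.
Then du = 3/(3*t + 2) dt and v = t**4/4.

t**4*log(3*t + 2)/4 - t**4/16 + t**3/18 - t**2/18 + 2*t/27 - 4*log(3*t + 2)/81 + C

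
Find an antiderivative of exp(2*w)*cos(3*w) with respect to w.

Let I denote the integral. Integrate by parts with u = cos(3*w), dv = exp(2*w) dw, so v = exp(2*w)/2: I = exp(2*w)*cos(3*w)/2 + (3/2)·∫ exp(2*w)*sin(3*w) dw.
Apply parts again with u = sin(3*w), dv = exp(2*w) dw: ∫ exp(2*w)*sin(3*w) dw = exp(2*w)*sin(3*w)/2 − (3/2)·I. Substituting back brings back I: I = 3*exp(2*w)*sin(3*w)/4 + exp(2*w)*cos(3*w)/2 − (9/4)·I.
Solving for I: (1 + 9/4)·I equals the remaining terms, so I = (4/13)·(3*exp(2*w)*sin(3*w)/4 + exp(2*w)*cos(3*w)/2).

3*exp(2*w)*sin(3*w)/13 + 2*exp(2*w)*cos(3*w)/13 + C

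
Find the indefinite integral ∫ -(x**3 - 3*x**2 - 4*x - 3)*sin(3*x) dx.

x**3*cos(3*x)/3 - x**2*sin(3*x)/3 - x**2*cos(3*x) + 2*x*sin(3*x)/3 - 14*x*cos(3*x)/9 + 14*sin(3*x)/27 - 7*cos(3*x)/9 + C

Use integration by parts with u = x**3 - 3*x**2 - 4*x - 3, dv = -sin(3*x) dx, so v = cos(3*x)/3.
Apply parts 3 times (tabular method): alternate signs, differentiate u down to 0, integrate dv up.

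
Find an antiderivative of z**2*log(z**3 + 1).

z**3*log(z**3 + 1)/3 - z**3/3 + log(z**3 + 1)/3 + C

Let u = z**3 + 1, so du = (3*z**2) dz.
The integral becomes (1/3)·∫ log(u) du; integrate by parts with u′=log(u), dv′=du.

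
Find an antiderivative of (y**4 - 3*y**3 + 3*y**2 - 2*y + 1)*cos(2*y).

Use integration by parts with u = y**4 - 3*y**3 + 3*y**2 - 2*y + 1, dv = cos(2*y) dy, so v = sin(2*y)/2.
Apply parts 4 times (tabular method): alternate signs, differentiate u down to 0, integrate dv up.

y**4*sin(2*y)/2 - 3*y**3*sin(2*y)/2 + y**3*cos(2*y) - 9*y**2*cos(2*y)/4 + 5*y*sin(2*y)/4 + sin(2*y)/2 + 5*cos(2*y)/8 + C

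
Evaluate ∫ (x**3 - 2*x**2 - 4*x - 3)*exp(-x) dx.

(-x**3 - x**2 + 2*x + 5)*exp(-x) + C

Use integration by parts with u = x**3 - 2*x**2 - 4*x - 3, dv = exp(-x) dx, so v = -exp(-x).
Apply parts 3 times (tabular method): alternate signs, differentiate u down to 0, integrate dv up.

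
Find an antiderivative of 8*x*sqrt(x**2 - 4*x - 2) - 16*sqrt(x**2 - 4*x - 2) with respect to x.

Let u = x**2 - 4*x - 2, so du = (2*x - 4) dx.
Rewriting, the integral becomes 4·∫ √u du = 4·(2/3)u^(3/2).
Substituting back, u = x**2 - 4*x - 2.

8*(x**2 - 4*x - 2)**(3/2)/3 + C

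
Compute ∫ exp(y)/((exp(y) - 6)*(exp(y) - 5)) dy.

Let u = e^y, du = e^y dy.
The integral becomes ∫ du/((u-5)(u-6)); decompose into partial fractions.

log(exp(y) - 6) - log(exp(y) - 5) + C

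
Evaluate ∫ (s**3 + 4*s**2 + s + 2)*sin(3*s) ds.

-s**3*cos(3*s)/3 + s**2*sin(3*s)/3 - 4*s**2*cos(3*s)/3 + 8*s*sin(3*s)/9 - s*cos(3*s)/9 + sin(3*s)/27 - 10*cos(3*s)/27 + C

Use integration by parts with u = s**3 + 4*s**2 + s + 2, dv = sin(3*s) ds, so v = -cos(3*s)/3.
Apply parts 3 times (tabular method): alternate signs, differentiate u down to 0, integrate dv up.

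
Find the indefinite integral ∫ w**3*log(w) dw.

w**4*log(w)/4 - w**4/16 + C

Use integration by parts with u = log(w), dv = w**3 dw.
Then du = 1/w dw and v = w**4/4.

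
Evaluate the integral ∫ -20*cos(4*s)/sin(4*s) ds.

Let u = sin(4*s), so du = (4*cos(4*s)) ds.
Rewriting, the integral becomes -5·∫ 1/u du = -5·log(u).
Substituting back, u = sin(4*s).

-5*log(sin(4*s)) + C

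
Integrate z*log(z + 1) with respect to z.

Use integration by parts with u = log(z + 1), dv = z dz.
Then du = 1/(z + 1) dz and v = z**2/2.

z**2*log(z + 1)/2 - z**2/4 + z/2 - log(z + 1)/2 + C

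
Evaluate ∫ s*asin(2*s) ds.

Use integration by parts with u = arcsin(2*s), dv = s ds.
Then du = 2/sqrt(-4*s**2 + 1) ds.

s**2*asin(2*s)/2 + s*sqrt(-4*s**2 + 1)/8 - asin(2*s)/16 + C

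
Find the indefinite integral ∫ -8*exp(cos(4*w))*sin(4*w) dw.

2*exp(cos(4*w)) + C

Let u = cos(4*w), so du = (-4*sin(4*w)) dw.
Rewriting, the integral becomes 2·∫ e^u du = 2·e^u.
Substituting back, u = cos(4*w).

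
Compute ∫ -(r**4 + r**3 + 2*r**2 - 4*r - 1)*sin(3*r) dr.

r**4*cos(3*r)/3 - 4*r**3*sin(3*r)/9 + r**3*cos(3*r)/3 - r**2*sin(3*r)/3 + 2*r**2*cos(3*r)/9 - 4*r*sin(3*r)/27 - 14*r*cos(3*r)/9 + 14*sin(3*r)/27 - 31*cos(3*r)/81 + C

Use integration by parts with u = r**4 + r**3 + 2*r**2 - 4*r - 1, dv = -sin(3*r) dr, so v = cos(3*r)/3.
Apply parts 4 times (tabular method): alternate signs, differentiate u down to 0, integrate dv up.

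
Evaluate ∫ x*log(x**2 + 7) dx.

x**2*log(x**2 + 7)/2 - x**2/2 + 7*log(x**2 + 7)/2 + C

Let u = x**2 + 7, so du = (2*x) dx.
The integral becomes (1/2)·∫ log(u) du; integrate by parts with u′=log(u), dv′=du.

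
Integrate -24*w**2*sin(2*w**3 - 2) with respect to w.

Let u = 2*w**3 - 2, so du = (6*w**2) dw.
Rewriting, the integral becomes -4·∫ sin(u) du = -4·-cos(u).
Substituting back, u = 2*w**3 - 2.

4*cos(2*w**3 - 2) + C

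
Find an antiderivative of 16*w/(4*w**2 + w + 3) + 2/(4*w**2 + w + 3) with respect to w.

2*log(4*w**2 + w + 3) + C

Let u = 4*w**2 + w + 3, so du = (8*w + 1) dw.
Rewriting, the integral becomes 2·∫ 1/u du = 2·log(u).
Substituting back, u = 4*w**2 + w + 3.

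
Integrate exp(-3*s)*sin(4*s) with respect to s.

Let I denote the integral. Integrate by parts with u = sin(4*s), dv = exp(-3*s) ds, so v = -exp(-3*s)/3: I = -exp(-3*s)*sin(4*s)/3 + (4/3)·∫ exp(-3*s)*cos(4*s) ds.
Apply parts again with u = cos(4*s), dv = exp(-3*s) ds: ∫ exp(-3*s)*cos(4*s) ds = -exp(-3*s)*cos(4*s)/3 − (4/3)·I. Substituting back brings back I: I = -exp(-3*s)*sin(4*s)/3 - 4*exp(-3*s)*cos(4*s)/9 − (16/9)·I.
Solving for I: (1 + 16/9)·I equals the remaining terms, so I = (9/25)·(-exp(-3*s)*sin(4*s)/3 - 4*exp(-3*s)*cos(4*s)/9).

-3*exp(-3*s)*sin(4*s)/25 - 4*exp(-3*s)*cos(4*s)/25 + C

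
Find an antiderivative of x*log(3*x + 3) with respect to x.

x**2*log(3*x + 3)/2 - x**2/4 + x/2 - log(x + 1)/2 + C

Use integration by parts with u = log(3*x + 3), dv = x dx.
Then du = 3/(3*x + 3) dx and v = x**2/2.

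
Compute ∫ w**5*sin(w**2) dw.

-w**4*cos(w**2)/2 + w**2*sin(w**2) + cos(w**2) + C

Let u = w², du = 2w dw; rewrite as (1/2)∫ u^2·sin(1u) du.
Now integrate by parts 2 times.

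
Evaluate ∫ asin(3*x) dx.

Use integration by parts with u = arcsin(3*x), dv = dx.
Then du = 3/sqrt(-9*x**2 + 1) dx.

x*asin(3*x) + sqrt(-9*x**2 + 1)/3 + C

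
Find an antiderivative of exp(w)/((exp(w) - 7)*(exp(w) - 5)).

Let u = e^w, du = e^w dw.
The integral becomes ∫ du/((u-7)(u-5)); decompose into partial fractions.

log(exp(w) - 7)/2 - log(exp(w) - 5)/2 + C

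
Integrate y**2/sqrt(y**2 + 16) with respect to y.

Substitute y = 4·tan(θ), so dy = 4·sec(θ)^2 dθ and the radical becomes sqrt(y**2 + 16) = 4·sec(θ) by the Pythagorean identity.
Integrate the resulting trig expression in θ, then back-substitute tan(θ) = y/4, sec(θ) = sqrt(y**2 + 16)/4 (absorbing any constant into C).

y*sqrt(y**2 + 16)/2 - 8*log(y + sqrt(y**2 + 16)) + C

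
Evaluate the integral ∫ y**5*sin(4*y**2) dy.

-y**4*cos(4*y**2)/8 + y**2*sin(4*y**2)/16 + cos(4*y**2)/64 + C

Let u = y², du = 2y dy; rewrite as (1/2)∫ u^2·sin(4u) du.
Now integrate by parts 2 times.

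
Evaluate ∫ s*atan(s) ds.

s**2*atan(s)/2 - s/2 + atan(s)/2 + C

Use integration by parts with u = arctan(s), dv = s ds.
Then du = 1/(s**2 + 1) ds.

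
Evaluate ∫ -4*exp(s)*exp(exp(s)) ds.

Let u = exp(s), so du = (exp(s)) ds.
Rewriting, the integral becomes -4·∫ e^u du = -4·e^u.
Substituting back, u = exp(s).

-4*exp(exp(s)) + C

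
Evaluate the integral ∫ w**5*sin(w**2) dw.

Let u = w², du = 2w dw; rewrite as (1/2)∫ u^2·sin(1u) du.
Now integrate by parts 2 times.

-w**4*cos(w**2)/2 + w**2*sin(w**2) + cos(w**2) + C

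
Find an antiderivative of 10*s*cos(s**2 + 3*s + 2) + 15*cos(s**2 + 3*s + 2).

Let u = s**2 + 3*s + 2, so du = (2*s + 3) ds.
Rewriting, the integral becomes 5·∫ cos(u) du = 5·sin(u).
Substituting back, u = s**2 + 3*s + 2.

5*sin(s**2 + 3*s + 2) + C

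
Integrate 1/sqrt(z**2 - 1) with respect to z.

Substitute z = sec(θ), so dz = sec(θ)*tan(θ) dθ and the radical becomes sqrt(z**2 - 1) = tan(θ) by the Pythagorean identity.
Integrate the resulting trig expression in θ, then back-substitute sec(θ) = z, tan(θ) = sqrt(z**2 - 1) (absorbing any constant into C).

log(z + sqrt(z**2 - 1)) + C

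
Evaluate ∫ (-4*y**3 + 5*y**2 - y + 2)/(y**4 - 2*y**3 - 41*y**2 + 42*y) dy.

log(y)/21 - 566*log(y - 7)/273 - log(y - 1)/21 - 526*log(y + 6)/273 + C

Factor the denominator: y*(y - 7)*(y - 1)*(y + 6).
Partial-fraction decomposition: -526/(273*(y + 6)) - 1/(21*(y - 1)) - 566/(273*(y - 7)) + 1/(21*y).
Integrate each term: A/(y−a) contributes A·log|y−a|.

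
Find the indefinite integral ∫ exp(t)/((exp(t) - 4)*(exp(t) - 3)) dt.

log(exp(t) - 4) - log(exp(t) - 3) + C

Let u = e^t, du = e^t dt.
The integral becomes ∫ du/((u-4)(u-3)); decompose into partial fractions.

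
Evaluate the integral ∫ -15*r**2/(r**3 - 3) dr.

Let u = r**3 - 3, so du = (3*r**2) dr.
Rewriting, the integral becomes -5·∫ 1/u du = -5·log(u).
Substituting back, u = r**3 - 3.

-5*log(r**3 - 3) + C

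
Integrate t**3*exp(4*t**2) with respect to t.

Let u = t², du = 2t dt; rewrite as (1/2)∫ u^1·exp(4u) du.
Now integrate by parts 1 time.

(4*t**2 - 1)*exp(4*t**2)/32 + C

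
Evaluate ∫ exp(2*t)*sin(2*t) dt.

Let I denote the integral. Integrate by parts with u = sin(2*t), dv = exp(2*t) dt, so v = exp(2*t)/2: I = exp(2*t)*sin(2*t)/2 − ∫ exp(2*t)*cos(2*t) dt.
Apply parts again with u = cos(2*t), dv = exp(2*t) dt: ∫ exp(2*t)*cos(2*t) dt = exp(2*t)*cos(2*t)/2 + I. Substituting back brings back I: I = exp(2*t)*sin(2*t)/2 - exp(2*t)*cos(2*t)/2 − I.
Solving for I: (1 + 1)·I equals the remaining terms, so I = (1/2)·(exp(2*t)*sin(2*t)/2 - exp(2*t)*cos(2*t)/2).

exp(2*t)*sin(2*t)/4 - exp(2*t)*cos(2*t)/4 + C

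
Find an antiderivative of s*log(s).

Use integration by parts with u = log(s), dv = s ds.
Then du = 1/s ds and v = s**2/2.

s**2*log(s)/2 - s**2/4 + C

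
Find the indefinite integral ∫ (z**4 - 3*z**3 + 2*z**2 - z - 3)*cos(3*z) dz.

z**4*sin(3*z)/3 - z**3*sin(3*z) + 4*z**3*cos(3*z)/9 + 2*z**2*sin(3*z)/9 - z**2*cos(3*z) + z*sin(3*z)/3 + 4*z*cos(3*z)/27 - 85*sin(3*z)/81 + cos(3*z)/9 + C

Use integration by parts with u = z**4 - 3*z**3 + 2*z**2 - z - 3, dv = cos(3*z) dz, so v = sin(3*z)/3.
Apply parts 4 times (tabular method): alternate signs, differentiate u down to 0, integrate dv up.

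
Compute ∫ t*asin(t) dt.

t**2*asin(t)/2 + t*sqrt(-t**2 + 1)/4 - asin(t)/4 + C

Use integration by parts with u = arcsin(t), dv = t dt.
Then du = 1/sqrt(-t**2 + 1) dt.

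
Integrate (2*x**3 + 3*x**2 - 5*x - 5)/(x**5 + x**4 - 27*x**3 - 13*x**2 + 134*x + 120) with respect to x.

Factor the denominator: (x - 4)*(x - 3)*(x + 1)*(x + 2)*(x + 5).
Partial-fraction decomposition: -155/(864*(x + 5)) - 1/(90*(x + 2)) + 1/(80*(x + 1)) - 61/(160*(x - 3)) + 151/(270*(x - 4)).
Integrate each term: A/(x−a) contributes A·log|x−a|.

151*log(x - 4)/270 - 61*log(x - 3)/160 + log(x + 1)/80 - log(x + 2)/90 - 155*log(x + 5)/864 + C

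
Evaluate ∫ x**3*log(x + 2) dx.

Use integration by parts with u = log(x + 2), dv = x**3 dx.
Then du = 1/(x + 2) dx and v = x**4/4.

x**4*log(x + 2)/4 - x**4/16 + x**3/6 - x**2/2 + 2*x - 4*log(x + 2) + C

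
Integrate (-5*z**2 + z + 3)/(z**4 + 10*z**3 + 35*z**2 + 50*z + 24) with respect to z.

-log(z + 1)/2 + 19*log(z + 2)/2 - 45*log(z + 3)/2 + 27*log(z + 4)/2 + C

Factor the denominator: (z + 1)*(z + 2)*(z + 3)*(z + 4).
Partial-fraction decomposition: 27/(2*(z + 4)) - 45/(2*(z + 3)) + 19/(2*(z + 2)) - 1/(2*(z + 1)).
Integrate each term: A/(z−a) contributes A·log|z−a|.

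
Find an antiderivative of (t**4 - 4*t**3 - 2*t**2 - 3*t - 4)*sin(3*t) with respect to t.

-t**4*cos(3*t)/3 + 4*t**3*sin(3*t)/9 + 4*t**3*cos(3*t)/3 - 4*t**2*sin(3*t)/3 + 10*t**2*cos(3*t)/9 - 20*t*sin(3*t)/27 + t*cos(3*t)/9 - sin(3*t)/27 + 88*cos(3*t)/81 + C

Use integration by parts with u = t**4 - 4*t**3 - 2*t**2 - 3*t - 4, dv = sin(3*t) dt, so v = -cos(3*t)/3.
Apply parts 4 times (tabular method): alternate signs, differentiate u down to 0, integrate dv up.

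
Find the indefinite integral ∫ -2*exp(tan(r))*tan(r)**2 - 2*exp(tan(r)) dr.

Let u = tan(r), so du = (tan(r)**2 + 1) dr.
Rewriting, the integral becomes -2·∫ e^u du = -2·e^u.
Substituting back, u = tan(r).

-2*exp(tan(r)) + C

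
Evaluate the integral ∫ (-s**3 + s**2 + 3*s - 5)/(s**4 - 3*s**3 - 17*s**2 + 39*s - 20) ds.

Factor the denominator: (s - 5)*(s - 1)**2*(s + 4).
Partial-fraction decomposition: -7/(25*(s + 4)) - 19/(200*(s - 1)) + 1/(10*(s - 1)**2) - 5/(8*(s - 5)).
Integrate each term; A/(s−a) gives A·log|s−a|; A/(s−a)² gives −A/(s−a).

-5*log(s - 5)/8 - 19*log(s - 1)/200 - 7*log(s + 4)/25 - 1/(10*s - 10) + C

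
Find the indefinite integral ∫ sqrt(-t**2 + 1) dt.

Substitute t = sin(θ), so dt = cos(θ) dθ and the radical becomes sqrt(-t**2 + 1) = cos(θ) by the Pythagorean identity.
Integrate the resulting trig expression in θ, then back-substitute θ = asin(t), sin(θ) = t, cos(θ) = sqrt(-t**2 + 1) (absorbing any constant into C).

t*sqrt(-t**2 + 1)/2 + asin(t)/2 + C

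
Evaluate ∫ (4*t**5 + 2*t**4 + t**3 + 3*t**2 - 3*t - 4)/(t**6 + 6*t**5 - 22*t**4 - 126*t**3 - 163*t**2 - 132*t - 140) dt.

Factor the denominator: (t - 5)*(t + 2)**2*(t + 7)*(t**2 + 1).
Partial-fraction decomposition: -(69*t - 58)/(3250*(t**2 + 1)) + 12521/(3000*(t + 7)) - 1303/(1225*(t + 2)) + 18/(35*(t + 2)**2) + 13931/(15288*(t - 5)).
Integrate each term; A/(t−a) gives A·log|t−a|; the (Bt+D)/(t²+p²) term gives a log and an atan.

13931*log(t - 5)/15288 - 1303*log(t + 2)/1225 + 12521*log(t + 7)/3000 - 69*log(t**2 + 1)/6500 + 29*atan(t)/1625 - 18/(35*t + 70) + C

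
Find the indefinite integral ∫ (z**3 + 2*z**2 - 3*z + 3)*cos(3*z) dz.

Use integration by parts with u = z**3 + 2*z**2 - 3*z + 3, dv = cos(3*z) dz, so v = sin(3*z)/3.
Apply parts 3 times (tabular method): alternate signs, differentiate u down to 0, integrate dv up.

z**3*sin(3*z)/3 + 2*z**2*sin(3*z)/3 + z**2*cos(3*z)/3 - 11*z*sin(3*z)/9 + 4*z*cos(3*z)/9 + 23*sin(3*z)/27 - 11*cos(3*z)/27 + C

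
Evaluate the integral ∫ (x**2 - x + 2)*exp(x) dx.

(x**2 - 3*x + 5)*exp(x) + C

Use integration by parts with u = x**2 - x + 2, dv = exp(x) dx, so v = exp(x).
Apply parts 2 times (tabular method): alternate signs, differentiate u down to 0, integrate dv up.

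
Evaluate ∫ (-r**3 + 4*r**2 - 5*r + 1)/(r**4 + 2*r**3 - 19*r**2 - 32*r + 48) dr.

Factor the denominator: (r - 4)*(r - 1)*(r + 3)*(r + 4).
Partial-fraction decomposition: -149/(40*(r + 4)) + 79/(28*(r + 3)) + 1/(60*(r - 1)) - 19/(168*(r - 4)).
Integrate each term: A/(r−a) contributes A·log|r−a|.

-19*log(r - 4)/168 + log(r - 1)/60 + 79*log(r + 3)/28 - 149*log(r + 4)/40 + C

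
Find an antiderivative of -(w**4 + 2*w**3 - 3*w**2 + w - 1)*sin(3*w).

Use integration by parts with u = w**4 + 2*w**3 - 3*w**2 + w - 1, dv = -sin(3*w) dw, so v = cos(3*w)/3.
Apply parts 4 times (tabular method): alternate signs, differentiate u down to 0, integrate dv up.

w**4*cos(3*w)/3 - 4*w**3*sin(3*w)/9 + 2*w**3*cos(3*w)/3 - 2*w**2*sin(3*w)/3 - 13*w**2*cos(3*w)/9 + 26*w*sin(3*w)/27 - w*cos(3*w)/9 + sin(3*w)/27 - cos(3*w)/81 + C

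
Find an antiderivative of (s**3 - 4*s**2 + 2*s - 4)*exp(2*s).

(4*s**3 - 22*s**2 + 30*s - 31)*exp(2*s)/8 + C

Use integration by parts with u = s**3 - 4*s**2 + 2*s - 4, dv = exp(2*s) ds, so v = exp(2*s)/2.
Apply parts 3 times (tabular method): alternate signs, differentiate u down to 0, integrate dv up.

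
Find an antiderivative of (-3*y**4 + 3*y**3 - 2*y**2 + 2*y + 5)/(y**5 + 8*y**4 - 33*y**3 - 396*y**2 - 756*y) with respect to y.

Factor the denominator: y*(y - 7)*(y + 3)*(y + 6)**2.
Partial-fraction decomposition: -43/(36*(y + 6)) + 355/(18*(y + 6)**2) - 343/(270*(y + 3)) - 37/(70*(y - 7)) - 5/(756*y).
Integrate each term; A/(y−a) gives A·log|y−a|; A/(y−a)² gives −A/(y−a).

-5*log(y)/756 - 37*log(y - 7)/70 - 343*log(y + 3)/270 - 43*log(y + 6)/36 - 355/(18*y + 108) + C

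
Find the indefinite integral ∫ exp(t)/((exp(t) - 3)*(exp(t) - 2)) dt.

Let u = e^t, du = e^t dt.
The integral becomes ∫ du/((u-3)(u-2)); decompose into partial fractions.

log(exp(t) - 3) - log(exp(t) - 2) + C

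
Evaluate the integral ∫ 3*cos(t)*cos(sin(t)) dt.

Let u = sin(t), so du = (cos(t)) dt.
Rewriting, the integral becomes 3·∫ cos(u) du = 3·sin(u).
Substituting back, u = sin(t).

3*sin(sin(t)) + C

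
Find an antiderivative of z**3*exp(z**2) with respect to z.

Let u = z², du = 2z dz; rewrite as (1/2)∫ u^1·exp(1u) du.
Now integrate by parts 1 time.

(z**2 - 1)*exp(z**2)/2 + C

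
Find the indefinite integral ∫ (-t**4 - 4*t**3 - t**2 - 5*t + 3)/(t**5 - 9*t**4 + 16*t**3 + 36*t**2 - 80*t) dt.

-3*log(t)/80 - 1172*log(t - 5)/105 + 545*log(t - 4)/48 - 59*log(t - 2)/48 + 25*log(t + 2)/336 + C

Factor the denominator: t*(t - 5)*(t - 4)*(t - 2)*(t + 2).
Partial-fraction decomposition: 25/(336*(t + 2)) - 59/(48*(t - 2)) + 545/(48*(t - 4)) - 1172/(105*(t - 5)) - 3/(80*t).
Integrate each term: A/(t−a) contributes A·log|t−a|.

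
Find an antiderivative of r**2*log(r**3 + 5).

Let u = r**3 + 5, so du = (3*r**2) dr.
The integral becomes (1/3)·∫ log(u) du; integrate by parts with u′=log(u), dv′=du.

r**3*log(r**3 + 5)/3 - r**3/3 + 5*log(r**3 + 5)/3 + C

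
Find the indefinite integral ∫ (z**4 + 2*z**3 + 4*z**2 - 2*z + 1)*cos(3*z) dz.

z**4*sin(3*z)/3 + 2*z**3*sin(3*z)/3 + 4*z**3*cos(3*z)/9 + 8*z**2*sin(3*z)/9 + 2*z**2*cos(3*z)/3 - 10*z*sin(3*z)/9 + 16*z*cos(3*z)/27 + 11*sin(3*z)/81 - 10*cos(3*z)/27 + C

Use integration by parts with u = z**4 + 2*z**3 + 4*z**2 - 2*z + 1, dv = cos(3*z) dz, so v = sin(3*z)/3.
Apply parts 4 times (tabular method): alternate signs, differentiate u down to 0, integrate dv up.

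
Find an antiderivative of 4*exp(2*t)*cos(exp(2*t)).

2*sin(exp(2*t)) + C

Let u = exp(2*t), so du = (2*exp(2*t)) dt.
Rewriting, the integral becomes 2·∫ cos(u) du = 2·sin(u).
Substituting back, u = exp(2*t).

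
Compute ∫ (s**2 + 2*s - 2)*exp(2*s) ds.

Use integration by parts with u = s**2 + 2*s - 2, dv = exp(2*s) ds, so v = exp(2*s)/2.
Apply parts 2 times (tabular method): alternate signs, differentiate u down to 0, integrate dv up.

(2*s**2 + 2*s - 5)*exp(2*s)/4 + C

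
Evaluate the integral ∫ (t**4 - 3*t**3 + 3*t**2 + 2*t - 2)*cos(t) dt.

t**4*sin(t) - 3*t**3*sin(t) + 4*t**3*cos(t) - 9*t**2*sin(t) - 9*t**2*cos(t) + 20*t*sin(t) - 18*t*cos(t) + 16*sin(t) + 20*cos(t) + C

Use integration by parts with u = t**4 - 3*t**3 + 3*t**2 + 2*t - 2, dv = cos(t) dt, so v = sin(t).
Apply parts 4 times (tabular method): alternate signs, differentiate u down to 0, integrate dv up.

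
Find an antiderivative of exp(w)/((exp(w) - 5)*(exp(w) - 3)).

Let u = e^w, du = e^w dw.
The integral becomes ∫ du/((u-3)(u-5)); decompose into partial fractions.

log(exp(w) - 5)/2 - log(exp(w) - 3)/2 + C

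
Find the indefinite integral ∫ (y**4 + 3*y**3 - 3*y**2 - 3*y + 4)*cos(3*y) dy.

Use integration by parts with u = y**4 + 3*y**3 - 3*y**2 - 3*y + 4, dv = cos(3*y) dy, so v = sin(3*y)/3.
Apply parts 4 times (tabular method): alternate signs, differentiate u down to 0, integrate dv up.

y**4*sin(3*y)/3 + y**3*sin(3*y) + 4*y**3*cos(3*y)/9 - 13*y**2*sin(3*y)/9 + y**2*cos(3*y) - 5*y*sin(3*y)/3 - 26*y*cos(3*y)/27 + 134*sin(3*y)/81 - 5*cos(3*y)/9 + C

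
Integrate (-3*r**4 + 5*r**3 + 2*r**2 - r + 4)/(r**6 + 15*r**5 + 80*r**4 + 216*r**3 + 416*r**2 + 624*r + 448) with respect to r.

809*log(r + 2)/400 - 131*log(r + 4)/30 + 8809*log(r + 7)/3975 + 543*log(r**2 + 4)/8480 + 17*atan(r/2)/2120 + 37/(40*r + 80) + C

Factor the denominator: (r + 2)**2*(r + 4)*(r + 7)*(r**2 + 4).
Partial-fraction decomposition: (543*r + 68)/(4240*(r**2 + 4)) + 8809/(3975*(r + 7)) - 131/(30*(r + 4)) + 809/(400*(r + 2)) - 37/(40*(r + 2)**2).
Integrate each term; A/(r−a) gives A·log|r−a|; the (Br+D)/(r²+p²) term gives a log and an atan.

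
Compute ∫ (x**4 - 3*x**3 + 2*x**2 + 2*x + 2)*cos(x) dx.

x**4*sin(x) - 3*x**3*sin(x) + 4*x**3*cos(x) - 10*x**2*sin(x) - 9*x**2*cos(x) + 20*x*sin(x) - 20*x*cos(x) + 22*sin(x) + 20*cos(x) + C

Use integration by parts with u = x**4 - 3*x**3 + 2*x**2 + 2*x + 2, dv = cos(x) dx, so v = sin(x).
Apply parts 4 times (tabular method): alternate signs, differentiate u down to 0, integrate dv up.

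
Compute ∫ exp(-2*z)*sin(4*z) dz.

-exp(-2*z)*sin(4*z)/10 - exp(-2*z)*cos(4*z)/5 + C

Let I denote the integral. Integrate by parts with u = sin(4*z), dv = exp(-2*z) dz, so v = -exp(-2*z)/2: I = -exp(-2*z)*sin(4*z)/2 + 2·∫ exp(-2*z)*cos(4*z) dz.
Apply parts again with u = cos(4*z), dv = exp(-2*z) dz: ∫ exp(-2*z)*cos(4*z) dz = -exp(-2*z)*cos(4*z)/2 − 2·I. Substituting back brings back I: I = -exp(-2*z)*sin(4*z)/2 - exp(-2*z)*cos(4*z) − 4·I.
Solving for I: (1 + 4)·I equals the remaining terms, so I = (1/5)·(-exp(-2*z)*sin(4*z)/2 - exp(-2*z)*cos(4*z)).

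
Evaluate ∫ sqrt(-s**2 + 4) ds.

Substitute s = 2·sin(θ), so ds = 2·cos(θ) dθ and the radical becomes sqrt(-s**2 + 4) = 2·cos(θ) by the Pythagorean identity.
Integrate the resulting trig expression in θ, then back-substitute θ = asin(s/2), sin(θ) = s/2, cos(θ) = sqrt(-s**2 + 4)/2 (absorbing any constant into C).

s*sqrt(-s**2 + 4)/2 + 2*asin(s/2) + C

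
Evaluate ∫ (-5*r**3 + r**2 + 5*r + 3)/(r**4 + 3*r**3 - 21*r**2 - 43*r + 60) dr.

-281*log(r - 4)/189 - log(r - 1)/18 + 33*log(r + 3)/14 - 157*log(r + 5)/27 + C

Factor the denominator: (r - 4)*(r - 1)*(r + 3)*(r + 5).
Partial-fraction decomposition: -157/(27*(r + 5)) + 33/(14*(r + 3)) - 1/(18*(r - 1)) - 281/(189*(r - 4)).
Integrate each term: A/(r−a) contributes A·log|r−a|.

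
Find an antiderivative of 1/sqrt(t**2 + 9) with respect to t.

log(t + sqrt(t**2 + 9)) + C

Substitute t = 3·tan(θ), so dt = 3·sec(θ)^2 dθ and the radical becomes sqrt(t**2 + 9) = 3·sec(θ) by the Pythagorean identity.
Integrate the resulting trig expression in θ, then back-substitute tan(θ) = t/3, sec(θ) = sqrt(t**2 + 9)/3 (absorbing any constant into C).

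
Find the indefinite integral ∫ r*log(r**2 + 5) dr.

r**2*log(r**2 + 5)/2 - r**2/2 + 5*log(r**2 + 5)/2 + C

Let u = r**2 + 5, so du = (2*r) dr.
The integral becomes (1/2)·∫ log(u) du; integrate by parts with u′=log(u), dv′=du.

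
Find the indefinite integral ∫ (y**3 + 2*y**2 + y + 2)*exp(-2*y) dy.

Use integration by parts with u = y**3 + 2*y**2 + y + 2, dv = exp(-2*y) dy, so v = -exp(-2*y)/2.
Apply parts 3 times (tabular method): alternate signs, differentiate u down to 0, integrate dv up.

(-4*y**3 - 14*y**2 - 18*y - 17)*exp(-2*y)/8 + C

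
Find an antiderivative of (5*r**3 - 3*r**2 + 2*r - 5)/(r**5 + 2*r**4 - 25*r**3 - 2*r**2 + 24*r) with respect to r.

Factor the denominator: r*(r - 4)*(r - 1)*(r + 1)*(r + 6).
Partial-fraction decomposition: -241/(420*(r + 6)) + 3/(10*(r + 1)) + 1/(42*(r - 1)) + 11/(24*(r - 4)) - 5/(24*r).
Integrate each term: A/(r−a) contributes A·log|r−a|.

-5*log(r)/24 + 11*log(r - 4)/24 + log(r - 1)/42 + 3*log(r + 1)/10 - 241*log(r + 6)/420 + C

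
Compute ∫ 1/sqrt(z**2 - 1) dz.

log(z + sqrt(z**2 - 1)) + C

Substitute z = sec(θ), so dz = sec(θ)*tan(θ) dθ and the radical becomes sqrt(z**2 - 1) = tan(θ) by the Pythagorean identity.
Integrate the resulting trig expression in θ, then back-substitute sec(θ) = z, tan(θ) = sqrt(z**2 - 1) (absorbing any constant into C).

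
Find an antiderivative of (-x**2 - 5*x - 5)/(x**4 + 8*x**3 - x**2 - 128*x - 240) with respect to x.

Factor the denominator: (x - 4)*(x + 3)*(x + 4)*(x + 5).
Partial-fraction decomposition: 5/(18*(x + 5)) - 1/(8*(x + 4)) - 1/(14*(x + 3)) - 41/(504*(x - 4)).
Integrate each term: A/(x−a) contributes A·log|x−a|.

-41*log(x - 4)/504 - log(x + 3)/14 - log(x + 4)/8 + 5*log(x + 5)/18 + C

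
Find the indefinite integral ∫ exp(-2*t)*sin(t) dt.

Let I denote the integral. Integrate by parts with u = sin(t), dv = exp(-2*t) dt, so v = -exp(-2*t)/2: I = -exp(-2*t)*sin(t)/2 + (1/2)·∫ exp(-2*t)*cos(t) dt.
Apply parts again with u = cos(t), dv = exp(-2*t) dt: ∫ exp(-2*t)*cos(t) dt = -exp(-2*t)*cos(t)/2 − (1/2)·I. Substituting back brings back I: I = -exp(-2*t)*sin(t)/2 - exp(-2*t)*cos(t)/4 − (1/4)·I.
Solving for I: (1 + 1/4)·I equals the remaining terms, so I = (4/5)·(-exp(-2*t)*sin(t)/2 - exp(-2*t)*cos(t)/4).

-2*exp(-2*t)*sin(t)/5 - exp(-2*t)*cos(t)/5 + C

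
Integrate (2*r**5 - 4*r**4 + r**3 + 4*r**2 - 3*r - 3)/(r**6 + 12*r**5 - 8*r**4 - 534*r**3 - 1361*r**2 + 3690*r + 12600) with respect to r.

3569*log(r - 6)/15730 - 71*log(r - 3)/4480 - 1021*log(r + 4)/70 - 176747*log(r + 5)/15488 + 14449*log(r + 7)/520 - 8763/(176*r + 880) + C

Factor the denominator: (r - 6)*(r - 3)*(r + 4)*(r + 5)**2*(r + 7).
Partial-fraction decomposition: 14449/(520*(r + 7)) - 176747/(15488*(r + 5)) + 8763/(176*(r + 5)**2) - 1021/(70*(r + 4)) - 71/(4480*(r - 3)) + 3569/(15730*(r - 6)).
Integrate each term; A/(r−a) gives A·log|r−a|; A/(r−a)² gives −A/(r−a).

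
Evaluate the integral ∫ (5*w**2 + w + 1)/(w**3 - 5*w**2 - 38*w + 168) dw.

253*log(w - 7)/39 - 17*log(w - 4)/6 + 35*log(w + 6)/26 + C

Factor the denominator: (w - 7)*(w - 4)*(w + 6).
Partial-fraction decomposition: 35/(26*(w + 6)) - 17/(6*(w - 4)) + 253/(39*(w - 7)).
Integrate each term: A/(w−a) contributes A·log|w−a|.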